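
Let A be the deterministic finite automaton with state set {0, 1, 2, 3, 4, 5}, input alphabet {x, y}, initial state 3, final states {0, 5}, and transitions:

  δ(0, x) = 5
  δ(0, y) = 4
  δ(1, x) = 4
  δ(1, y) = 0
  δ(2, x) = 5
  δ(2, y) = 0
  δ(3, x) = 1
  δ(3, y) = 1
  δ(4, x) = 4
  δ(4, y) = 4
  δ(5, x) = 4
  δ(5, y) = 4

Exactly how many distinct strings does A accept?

4

The useful subgraph on states {0, 1, 3, 5} is acyclic, so L(A) is finite; the longest accepting path visits 4 useful states, giving maximum string length 3.
Counting accepting paths from 3 by length: 2 of length 2, 2 of length 3. Total 4.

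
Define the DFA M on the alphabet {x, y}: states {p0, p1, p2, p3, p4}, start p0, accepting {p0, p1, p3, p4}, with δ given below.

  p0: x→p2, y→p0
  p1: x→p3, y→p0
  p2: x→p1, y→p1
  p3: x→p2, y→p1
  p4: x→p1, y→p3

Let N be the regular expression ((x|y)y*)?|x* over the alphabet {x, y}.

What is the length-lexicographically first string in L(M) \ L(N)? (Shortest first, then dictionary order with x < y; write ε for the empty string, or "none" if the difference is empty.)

The string xxy is accepted by M but not by N.
No shorter string lies in the difference, and xxy is the lexicographically first length-3 string in L(M) \ L(N).

xxy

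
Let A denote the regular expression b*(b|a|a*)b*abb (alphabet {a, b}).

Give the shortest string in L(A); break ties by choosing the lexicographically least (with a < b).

abb

By inspection of the expression, no string of length less than 3 matches, and abb is the lexicographically first match of length 3.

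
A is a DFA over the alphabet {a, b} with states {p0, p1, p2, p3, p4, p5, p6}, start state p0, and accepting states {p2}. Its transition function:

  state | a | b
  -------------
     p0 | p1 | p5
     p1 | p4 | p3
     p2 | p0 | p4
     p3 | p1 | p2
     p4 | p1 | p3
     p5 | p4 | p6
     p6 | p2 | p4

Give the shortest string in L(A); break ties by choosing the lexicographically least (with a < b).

A breadth-first search from p0 reaches an accepting state first via the path p0 → p1 → p3 → p2 on input abb.
No string of length < 3 is accepted (BFS exhausts all shorter strings without reaching an accepting state), and abb is the lexicographically least accepting string of length 3.

abb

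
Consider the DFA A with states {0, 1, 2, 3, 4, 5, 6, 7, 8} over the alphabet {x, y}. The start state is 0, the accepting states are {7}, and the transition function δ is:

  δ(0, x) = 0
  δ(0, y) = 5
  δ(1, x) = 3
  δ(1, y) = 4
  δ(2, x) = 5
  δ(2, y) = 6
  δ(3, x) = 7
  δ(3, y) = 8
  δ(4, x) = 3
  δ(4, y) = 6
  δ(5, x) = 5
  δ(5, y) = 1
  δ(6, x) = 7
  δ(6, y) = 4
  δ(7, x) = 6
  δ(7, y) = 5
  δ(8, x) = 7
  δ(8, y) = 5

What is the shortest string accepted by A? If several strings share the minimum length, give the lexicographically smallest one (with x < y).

yyxx

A breadth-first search from 0 reaches an accepting state first via the path 0 → 5 → 1 → 3 → 7 on input yyxx.
No string of length < 4 is accepted (BFS exhausts all shorter strings without reaching an accepting state), and yyxx is the lexicographically least accepting string of length 4.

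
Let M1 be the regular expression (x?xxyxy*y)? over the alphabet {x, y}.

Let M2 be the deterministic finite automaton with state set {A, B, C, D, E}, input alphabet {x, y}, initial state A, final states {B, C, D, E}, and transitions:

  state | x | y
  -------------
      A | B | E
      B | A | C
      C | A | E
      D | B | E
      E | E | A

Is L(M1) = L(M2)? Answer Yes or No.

The empty string ε is accepted by M1 but rejected by M2.
So L(M1) ≠ L(M2).

No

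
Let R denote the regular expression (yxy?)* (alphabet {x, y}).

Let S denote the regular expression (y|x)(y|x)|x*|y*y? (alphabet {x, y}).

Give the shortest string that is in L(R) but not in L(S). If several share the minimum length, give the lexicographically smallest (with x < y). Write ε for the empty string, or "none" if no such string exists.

yxy

The string yxy is accepted by R but not by S.
No shorter string lies in the difference, and yxy is the lexicographically first length-3 string in L(R) \ L(S).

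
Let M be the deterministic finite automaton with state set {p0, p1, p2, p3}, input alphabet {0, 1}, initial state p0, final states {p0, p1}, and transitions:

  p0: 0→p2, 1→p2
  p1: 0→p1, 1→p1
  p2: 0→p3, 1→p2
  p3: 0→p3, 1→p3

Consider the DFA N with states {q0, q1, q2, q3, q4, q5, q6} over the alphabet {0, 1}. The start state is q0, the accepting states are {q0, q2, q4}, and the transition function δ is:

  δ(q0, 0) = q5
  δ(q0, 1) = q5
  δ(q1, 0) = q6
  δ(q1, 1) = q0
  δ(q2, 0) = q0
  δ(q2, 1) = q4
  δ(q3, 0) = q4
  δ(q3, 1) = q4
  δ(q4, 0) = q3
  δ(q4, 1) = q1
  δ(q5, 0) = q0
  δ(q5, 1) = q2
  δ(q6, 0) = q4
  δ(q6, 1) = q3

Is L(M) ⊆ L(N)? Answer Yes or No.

Yes

Exploring the product automaton M × N from the start pair (p0, q0), following both machines on each input symbol, reaches 13 state pairs: (p0, q0), (p2, q5), (p3, q0), (p2, q2), (p3, q5), (p2, q4), (p3, q2), (p3, q3), (p2, q1), (p3, q4), (p3, q6), (p2, q0), (p3, q1).
M accepts in {p0, p1} and N accepts in {q0, q2, q4}. The reachable pairs whose M-component is accepting are (p0, q0); in each of them the N-component is accepting too, so the product for L(M) \ L(N) (M-component accepting, N-component rejecting) has no reachable accepting pair and the difference is empty.
Hence every string in L(M) is also in L(N).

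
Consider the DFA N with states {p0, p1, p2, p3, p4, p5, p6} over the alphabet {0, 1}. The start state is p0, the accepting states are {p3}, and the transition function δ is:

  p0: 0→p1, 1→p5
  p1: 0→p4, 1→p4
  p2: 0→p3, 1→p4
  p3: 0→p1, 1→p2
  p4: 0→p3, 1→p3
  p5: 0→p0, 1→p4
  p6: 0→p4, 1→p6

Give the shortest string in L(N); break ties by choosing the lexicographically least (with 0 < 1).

000

A breadth-first search from p0 reaches an accepting state first via the path p0 → p1 → p4 → p3 on input 000.
No string of length < 3 is accepted (BFS exhausts all shorter strings without reaching an accepting state), and 000 is the lexicographically least accepting string of length 3.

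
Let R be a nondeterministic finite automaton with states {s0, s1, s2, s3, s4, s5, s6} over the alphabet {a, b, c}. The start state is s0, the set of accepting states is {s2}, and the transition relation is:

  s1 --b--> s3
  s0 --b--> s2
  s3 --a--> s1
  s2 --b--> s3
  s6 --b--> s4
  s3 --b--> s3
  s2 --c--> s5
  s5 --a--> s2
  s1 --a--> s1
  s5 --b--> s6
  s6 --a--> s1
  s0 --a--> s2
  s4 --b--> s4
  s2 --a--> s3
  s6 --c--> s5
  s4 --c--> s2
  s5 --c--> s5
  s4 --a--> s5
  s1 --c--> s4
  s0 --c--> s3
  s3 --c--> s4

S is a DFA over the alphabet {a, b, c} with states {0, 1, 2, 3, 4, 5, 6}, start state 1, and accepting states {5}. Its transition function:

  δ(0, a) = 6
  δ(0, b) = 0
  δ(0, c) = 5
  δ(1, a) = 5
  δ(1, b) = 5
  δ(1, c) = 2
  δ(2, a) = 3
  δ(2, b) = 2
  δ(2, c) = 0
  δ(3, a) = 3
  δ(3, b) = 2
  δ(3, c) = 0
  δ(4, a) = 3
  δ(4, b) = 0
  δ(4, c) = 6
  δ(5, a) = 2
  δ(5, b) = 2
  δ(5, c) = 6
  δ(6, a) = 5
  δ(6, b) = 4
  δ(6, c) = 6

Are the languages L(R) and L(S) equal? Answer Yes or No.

Exploring the product automaton R × S from the start pair (s0, 1), following both machines on each input symbol, reaches 7 state pairs: (s0, 1), (s2, 5), (s3, 2), (s5, 6), (s1, 3), (s4, 0), (s6, 4).
R accepts in {s2} and S accepts in {5}. In every reachable pair the two components are either both accepting — (s2, 5) — or both non-accepting, so no string is accepted by exactly one of the machines: L(R) \ L(S) and L(S) \ L(R) are both empty.
Hence every string is accepted by R iff it is accepted by S, and the two languages coincide.

Yes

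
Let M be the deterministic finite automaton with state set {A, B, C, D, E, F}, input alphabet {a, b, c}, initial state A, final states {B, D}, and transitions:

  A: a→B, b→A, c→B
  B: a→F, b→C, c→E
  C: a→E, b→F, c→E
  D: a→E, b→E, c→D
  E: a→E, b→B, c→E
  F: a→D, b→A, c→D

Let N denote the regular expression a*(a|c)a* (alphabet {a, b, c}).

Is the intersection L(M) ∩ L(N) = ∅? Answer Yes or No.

The string a is accepted by both M and N.
Hence L(M) ∩ L(N) ≠ ∅.

No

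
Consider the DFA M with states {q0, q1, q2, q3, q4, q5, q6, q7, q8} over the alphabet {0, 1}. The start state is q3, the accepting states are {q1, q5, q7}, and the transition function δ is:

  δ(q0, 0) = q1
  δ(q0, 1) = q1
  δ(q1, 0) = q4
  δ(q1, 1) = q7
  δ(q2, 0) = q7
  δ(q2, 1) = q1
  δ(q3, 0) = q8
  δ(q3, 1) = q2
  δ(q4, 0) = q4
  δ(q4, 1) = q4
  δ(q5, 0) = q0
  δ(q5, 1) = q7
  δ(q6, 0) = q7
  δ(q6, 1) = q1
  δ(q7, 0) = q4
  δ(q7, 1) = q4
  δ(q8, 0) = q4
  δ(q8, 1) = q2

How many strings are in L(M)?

The useful subgraph on states {q1, q2, q3, q7, q8} is acyclic, so L(M) is finite; the longest accepting path visits 5 useful states, giving maximum string length 4.
Counting accepting paths from q3 by length: 2 of length 2, 3 of length 3, 1 of length 4. Total 6.

6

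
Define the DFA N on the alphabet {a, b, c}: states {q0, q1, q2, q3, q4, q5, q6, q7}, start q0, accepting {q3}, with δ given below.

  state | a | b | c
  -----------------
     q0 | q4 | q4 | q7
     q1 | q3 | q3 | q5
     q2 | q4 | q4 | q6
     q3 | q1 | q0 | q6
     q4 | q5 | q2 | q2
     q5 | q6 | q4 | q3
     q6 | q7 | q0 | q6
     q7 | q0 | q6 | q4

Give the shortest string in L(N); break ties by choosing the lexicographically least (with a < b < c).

aac

A breadth-first search from q0 reaches an accepting state first via the path q0 → q4 → q5 → q3 on input aac.
No string of length < 3 is accepted (BFS exhausts all shorter strings without reaching an accepting state), and aac is the lexicographically least accepting string of length 3.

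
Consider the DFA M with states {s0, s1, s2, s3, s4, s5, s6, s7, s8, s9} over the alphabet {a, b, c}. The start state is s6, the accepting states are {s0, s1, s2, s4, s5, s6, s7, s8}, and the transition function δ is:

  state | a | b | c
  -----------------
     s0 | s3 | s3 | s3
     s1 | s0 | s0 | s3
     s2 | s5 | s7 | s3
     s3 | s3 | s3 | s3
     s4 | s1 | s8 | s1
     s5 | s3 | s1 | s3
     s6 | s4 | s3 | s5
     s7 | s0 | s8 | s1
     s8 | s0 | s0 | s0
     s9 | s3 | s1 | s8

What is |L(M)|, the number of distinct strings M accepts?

16

The useful subgraph on states {s0, s1, s4, s5, s6, s8} is acyclic, so L(M) is finite; the longest accepting path visits 4 useful states, giving maximum string length 3.
Counting accepting paths from s6 by length: 1 of length 0, 2 of length 1, 4 of length 2, 9 of length 3. Total 16.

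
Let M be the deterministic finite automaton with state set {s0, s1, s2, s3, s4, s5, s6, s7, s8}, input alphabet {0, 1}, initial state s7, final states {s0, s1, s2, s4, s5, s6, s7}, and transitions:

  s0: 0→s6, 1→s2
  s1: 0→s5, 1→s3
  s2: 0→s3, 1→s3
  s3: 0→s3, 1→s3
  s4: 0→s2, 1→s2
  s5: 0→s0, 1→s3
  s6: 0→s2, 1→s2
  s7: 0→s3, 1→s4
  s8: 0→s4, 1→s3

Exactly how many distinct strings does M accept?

4

The useful subgraph on states {s2, s4, s7} is acyclic, so L(M) is finite; the longest accepting path visits 3 useful states, giving maximum string length 2.
Counting accepting paths from s7 by length: 1 of length 0, 1 of length 1, 2 of length 2. Total 4.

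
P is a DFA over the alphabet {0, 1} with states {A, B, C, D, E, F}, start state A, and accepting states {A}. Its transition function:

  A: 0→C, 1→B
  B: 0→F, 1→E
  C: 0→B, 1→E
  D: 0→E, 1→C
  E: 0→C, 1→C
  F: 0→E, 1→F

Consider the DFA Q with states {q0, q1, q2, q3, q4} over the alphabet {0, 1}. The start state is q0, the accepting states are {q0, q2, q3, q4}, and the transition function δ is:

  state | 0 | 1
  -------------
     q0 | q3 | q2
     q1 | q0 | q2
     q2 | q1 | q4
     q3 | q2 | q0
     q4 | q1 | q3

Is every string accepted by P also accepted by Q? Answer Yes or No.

Exploring the product automaton P × Q from the start pair (A, q0), following both machines on each input symbol, reaches 20 state pairs: (A, q0), (C, q3), (B, q2), (E, q0), (F, q1), (E, q4), (C, q2), (F, q2), (C, q1), (B, q1), (E, q1), (F, q4), (B, q0), (E, q2), (F, q0), (C, q0), (F, q3), (C, q4), (E, q3), (B, q3).
P accepts in {A} and Q accepts in {q0, q2, q3, q4}. The reachable pairs whose P-component is accepting are (A, q0); in each of them the Q-component is accepting too, so the product for L(P) \ L(Q) (P-component accepting, Q-component rejecting) has no reachable accepting pair and the difference is empty.
Hence every string in L(P) is also in L(Q).

Yes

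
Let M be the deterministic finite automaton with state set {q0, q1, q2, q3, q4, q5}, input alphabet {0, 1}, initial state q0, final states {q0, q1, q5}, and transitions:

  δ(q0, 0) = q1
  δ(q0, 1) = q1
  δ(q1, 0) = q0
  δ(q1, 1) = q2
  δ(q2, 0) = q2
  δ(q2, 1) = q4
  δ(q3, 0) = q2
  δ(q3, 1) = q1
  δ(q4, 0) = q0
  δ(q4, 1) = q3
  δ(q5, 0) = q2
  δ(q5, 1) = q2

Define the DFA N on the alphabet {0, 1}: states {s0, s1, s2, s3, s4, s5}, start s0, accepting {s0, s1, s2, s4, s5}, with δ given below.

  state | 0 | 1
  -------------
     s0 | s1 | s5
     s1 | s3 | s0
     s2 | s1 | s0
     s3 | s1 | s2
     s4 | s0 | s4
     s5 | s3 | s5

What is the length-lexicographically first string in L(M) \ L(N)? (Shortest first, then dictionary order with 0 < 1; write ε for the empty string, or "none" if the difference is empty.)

00

The string 00 is accepted by M but not by N.
No shorter string lies in the difference, and 00 is the lexicographically first length-2 string in L(M) \ L(N).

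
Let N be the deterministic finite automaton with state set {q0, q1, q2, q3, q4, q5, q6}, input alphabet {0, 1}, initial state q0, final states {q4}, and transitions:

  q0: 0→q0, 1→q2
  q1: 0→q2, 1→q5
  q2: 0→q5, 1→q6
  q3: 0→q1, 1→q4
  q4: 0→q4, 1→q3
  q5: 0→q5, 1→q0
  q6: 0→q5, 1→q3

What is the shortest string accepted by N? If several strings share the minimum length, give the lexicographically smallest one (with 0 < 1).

1111

A breadth-first search from q0 reaches an accepting state first via the path q0 → q2 → q6 → q3 → q4 on input 1111.
No string of length < 4 is accepted (BFS exhausts all shorter strings without reaching an accepting state), and 1111 is the lexicographically least accepting string of length 4.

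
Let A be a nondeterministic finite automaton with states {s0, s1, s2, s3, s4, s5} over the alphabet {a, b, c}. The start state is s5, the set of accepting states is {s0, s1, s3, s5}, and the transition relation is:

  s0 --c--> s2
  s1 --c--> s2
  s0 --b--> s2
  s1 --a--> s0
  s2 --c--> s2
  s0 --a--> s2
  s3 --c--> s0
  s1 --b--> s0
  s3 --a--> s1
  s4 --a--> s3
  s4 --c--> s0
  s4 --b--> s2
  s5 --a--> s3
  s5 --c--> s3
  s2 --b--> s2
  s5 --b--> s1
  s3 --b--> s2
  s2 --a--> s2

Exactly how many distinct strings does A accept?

The useful subgraph on states {s0, s1, s3, s5} is acyclic, so L(A) is finite; the longest accepting path visits 4 useful states, giving maximum string length 3.
Counting accepting paths from s5 by length: 1 of length 0, 3 of length 1, 6 of length 2, 4 of length 3. Total 14.

14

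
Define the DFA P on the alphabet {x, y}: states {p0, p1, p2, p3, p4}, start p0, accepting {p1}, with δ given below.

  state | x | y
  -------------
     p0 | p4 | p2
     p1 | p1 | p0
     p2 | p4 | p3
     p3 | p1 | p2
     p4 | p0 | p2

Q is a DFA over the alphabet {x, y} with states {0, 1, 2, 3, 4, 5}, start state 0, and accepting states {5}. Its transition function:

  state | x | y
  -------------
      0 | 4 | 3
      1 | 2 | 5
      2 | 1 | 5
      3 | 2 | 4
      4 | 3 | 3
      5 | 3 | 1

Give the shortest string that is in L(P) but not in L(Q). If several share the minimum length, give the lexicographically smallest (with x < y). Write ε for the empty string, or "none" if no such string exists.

yyx

The string yyx is accepted by P but not by Q.
No shorter string lies in the difference, and yyx is the lexicographically first length-3 string in L(P) \ L(Q).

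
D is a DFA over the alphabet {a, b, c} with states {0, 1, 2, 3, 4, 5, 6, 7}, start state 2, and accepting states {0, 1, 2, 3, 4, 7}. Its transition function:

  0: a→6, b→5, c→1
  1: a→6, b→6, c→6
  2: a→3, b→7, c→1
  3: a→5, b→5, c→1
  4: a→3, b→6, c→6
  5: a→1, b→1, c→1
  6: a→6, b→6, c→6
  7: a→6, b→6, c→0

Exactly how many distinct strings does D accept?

The useful subgraph on states {0, 1, 2, 3, 5, 7} is acyclic, so L(D) is finite; the longest accepting path visits 5 useful states, giving maximum string length 4.
Counting accepting paths from 2 by length: 1 of length 0, 3 of length 1, 2 of length 2, 7 of length 3, 3 of length 4. Total 16.

16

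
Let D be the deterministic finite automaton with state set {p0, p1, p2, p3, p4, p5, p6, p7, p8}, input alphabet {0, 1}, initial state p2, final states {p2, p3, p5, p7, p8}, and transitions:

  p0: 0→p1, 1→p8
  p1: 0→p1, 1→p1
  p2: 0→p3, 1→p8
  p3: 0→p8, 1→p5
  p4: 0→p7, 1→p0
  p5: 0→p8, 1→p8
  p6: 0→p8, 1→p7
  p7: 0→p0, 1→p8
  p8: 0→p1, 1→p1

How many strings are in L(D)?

The useful subgraph on states {p2, p3, p5, p8} is acyclic, so L(D) is finite; the longest accepting path visits 4 useful states, giving maximum string length 3.
Counting accepting paths from p2 by length: 1 of length 0, 2 of length 1, 2 of length 2, 2 of length 3. Total 7.

7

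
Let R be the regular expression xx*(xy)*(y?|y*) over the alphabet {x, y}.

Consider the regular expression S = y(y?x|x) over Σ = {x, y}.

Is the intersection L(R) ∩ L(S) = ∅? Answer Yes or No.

Yes

Converting the expression R to a DFA (subset construction, then merging equivalent states) gives the minimal DFA with states {r0, r1, r2, r3, r4, r5, r6}, start state r0, accepting states {r1, r3, r4, r5} and transitions r0: x→r1, y→r2; r1: x→r3, y→r4; r2: x→r2, y→r2; r3: x→r3, y→r5; r4: x→r2, y→r4; r5: x→r6, y→r4; r6: x→r2, y→r5.
Converting the expression S to a DFA (subset construction, then merging equivalent states) gives the minimal DFA with states {s0, s1, s2, s3, s4}, start state s0, accepting states {s3} and transitions s0: x→s1, y→s2; s1: x→s1, y→s1; s2: x→s3, y→s4; s3: x→s1, y→s1; s4: x→s3, y→s1.
Exploring the product automaton R × S from the start pair (r0, s0), following both machines on each input symbol, reaches 10 state pairs: (r0, s0), (r1, s1), (r2, s2), (r3, s1), (r4, s1), (r2, s3), (r2, s4), (r5, s1), (r2, s1), (r6, s1).
R accepts in {r1, r3, r4, r5} and S accepts in {s3}; no reachable pair has both components accepting, so no string drives both machines to acceptance simultaneously and L(R) ∩ L(S) = ∅.
So no string is accepted by both, and the intersection is empty.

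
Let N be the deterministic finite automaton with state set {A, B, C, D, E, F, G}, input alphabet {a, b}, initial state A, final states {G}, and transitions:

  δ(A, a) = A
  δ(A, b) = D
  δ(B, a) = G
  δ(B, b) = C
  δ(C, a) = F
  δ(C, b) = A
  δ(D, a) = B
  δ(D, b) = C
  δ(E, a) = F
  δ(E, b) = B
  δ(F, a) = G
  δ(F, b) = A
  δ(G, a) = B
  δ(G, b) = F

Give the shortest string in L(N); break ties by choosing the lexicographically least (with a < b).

A breadth-first search from A reaches an accepting state first via the path A → D → B → G on input baa.
No string of length < 3 is accepted (BFS exhausts all shorter strings without reaching an accepting state), and baa is the lexicographically least accepting string of length 3.

baa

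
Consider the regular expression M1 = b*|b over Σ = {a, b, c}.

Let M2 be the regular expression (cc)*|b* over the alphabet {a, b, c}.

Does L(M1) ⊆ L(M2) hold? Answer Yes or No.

Yes

Converting the expression M1 to a DFA (subset construction, then merging equivalent states) gives the minimal DFA with states {r0, r1}, start state r0, accepting states {r0} and transitions r0: a→r1, b→r0, c→r1; r1: a→r1, b→r1, c→r1.
Converting the expression M2 to a DFA (subset construction, then merging equivalent states) gives the minimal DFA with states {t0, t1, t2, t3, t4}, start state t0, accepting states {t0, t2, t4} and transitions t0: a→t1, b→t2, c→t3; t1: a→t1, b→t1, c→t1; t2: a→t1, b→t2, c→t1; t3: a→t1, b→t1, c→t4; t4: a→t1, b→t1, c→t3.
Exploring the product automaton M1 × M2 from the start pair (r0, t0), following both machines on each input symbol, reaches 5 state pairs: (r0, t0), (r1, t1), (r0, t2), (r1, t3), (r1, t4).
M1 accepts in {r0} and M2 accepts in {t0, t2, t4}. The reachable pairs whose M1-component is accepting are (r0, t0), (r0, t2); in each of them the M2-component is accepting too, so the product for L(M1) \ L(M2) (M1-component accepting, M2-component rejecting) has no reachable accepting pair and the difference is empty.
Hence every string in L(M1) is also in L(M2).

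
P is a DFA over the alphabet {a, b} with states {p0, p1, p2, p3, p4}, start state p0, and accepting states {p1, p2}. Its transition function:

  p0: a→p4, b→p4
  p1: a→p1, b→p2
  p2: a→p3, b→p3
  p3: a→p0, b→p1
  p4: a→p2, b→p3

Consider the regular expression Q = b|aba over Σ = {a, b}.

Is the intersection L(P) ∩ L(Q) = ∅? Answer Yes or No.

Yes

Converting the expression Q to a DFA (subset construction, then merging equivalent states) gives the minimal DFA with states {q0, q1, q2, q3, q4}, start state q0, accepting states {q2} and transitions q0: a→q1, b→q2; q1: a→q3, b→q4; q2: a→q3, b→q3; q3: a→q3, b→q3; q4: a→q2, b→q3.
Exploring the product automaton P × Q from the start pair (p0, q0), following both machines on each input symbol, reaches 10 state pairs: (p0, q0), (p4, q1), (p4, q2), (p2, q3), (p3, q4), (p3, q3), (p0, q2), (p1, q3), (p0, q3), (p4, q3).
P accepts in {p1, p2} and Q accepts in {q2}; no reachable pair has both components accepting, so no string drives both machines to acceptance simultaneously and L(P) ∩ L(Q) = ∅.
So no string is accepted by both, and the intersection is empty.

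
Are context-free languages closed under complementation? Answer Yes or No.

CFLs are closed under union, so if they were also closed under complement they would be closed under intersection by De Morgan (L₁ ∩ L₂ is the complement of the union of the complements). But {aⁿbⁿcᵐ} ∩ {aᵐbⁿcⁿ} = {aⁿbⁿcⁿ} is not context-free although both operands are.

No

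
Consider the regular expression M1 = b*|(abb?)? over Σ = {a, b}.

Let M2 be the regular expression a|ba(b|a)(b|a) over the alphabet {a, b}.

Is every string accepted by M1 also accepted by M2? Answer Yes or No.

The empty string ε is in L(M1) but not in L(M2).
So L(M1) ⊄ L(M2).

No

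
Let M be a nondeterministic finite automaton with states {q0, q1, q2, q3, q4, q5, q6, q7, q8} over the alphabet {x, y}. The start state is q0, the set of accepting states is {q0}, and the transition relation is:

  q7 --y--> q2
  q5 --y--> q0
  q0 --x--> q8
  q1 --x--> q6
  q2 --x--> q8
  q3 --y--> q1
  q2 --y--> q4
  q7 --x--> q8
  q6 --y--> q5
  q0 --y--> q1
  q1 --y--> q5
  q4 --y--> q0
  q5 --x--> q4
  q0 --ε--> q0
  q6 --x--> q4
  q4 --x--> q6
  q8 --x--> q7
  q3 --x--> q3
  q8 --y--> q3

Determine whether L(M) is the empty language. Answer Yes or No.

The empty string ε is accepted: the run q0 ends in the accepting state q0.
Since at least one string is accepted, L(M) is not empty.

No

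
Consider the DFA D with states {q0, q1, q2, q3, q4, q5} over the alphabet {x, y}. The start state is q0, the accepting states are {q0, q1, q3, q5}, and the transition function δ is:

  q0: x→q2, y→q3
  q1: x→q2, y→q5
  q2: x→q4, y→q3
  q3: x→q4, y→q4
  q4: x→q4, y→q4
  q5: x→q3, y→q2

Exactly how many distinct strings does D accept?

3

The useful subgraph on states {q0, q2, q3} is acyclic, so L(D) is finite; the longest accepting path visits 3 useful states, giving maximum string length 2.
Counting accepting paths from q0 by length: 1 of length 0, 1 of length 1, 1 of length 2. Total 3.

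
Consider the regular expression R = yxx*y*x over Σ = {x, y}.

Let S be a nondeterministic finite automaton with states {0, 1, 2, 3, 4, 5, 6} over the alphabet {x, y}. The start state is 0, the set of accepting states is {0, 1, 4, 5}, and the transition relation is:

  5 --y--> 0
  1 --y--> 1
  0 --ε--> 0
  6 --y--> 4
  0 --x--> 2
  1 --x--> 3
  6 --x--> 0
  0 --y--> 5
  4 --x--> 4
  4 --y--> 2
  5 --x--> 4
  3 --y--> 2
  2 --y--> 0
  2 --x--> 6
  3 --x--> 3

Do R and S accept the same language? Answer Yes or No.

No

The string yxyx is accepted by R but rejected by S.
So L(R) ≠ L(S).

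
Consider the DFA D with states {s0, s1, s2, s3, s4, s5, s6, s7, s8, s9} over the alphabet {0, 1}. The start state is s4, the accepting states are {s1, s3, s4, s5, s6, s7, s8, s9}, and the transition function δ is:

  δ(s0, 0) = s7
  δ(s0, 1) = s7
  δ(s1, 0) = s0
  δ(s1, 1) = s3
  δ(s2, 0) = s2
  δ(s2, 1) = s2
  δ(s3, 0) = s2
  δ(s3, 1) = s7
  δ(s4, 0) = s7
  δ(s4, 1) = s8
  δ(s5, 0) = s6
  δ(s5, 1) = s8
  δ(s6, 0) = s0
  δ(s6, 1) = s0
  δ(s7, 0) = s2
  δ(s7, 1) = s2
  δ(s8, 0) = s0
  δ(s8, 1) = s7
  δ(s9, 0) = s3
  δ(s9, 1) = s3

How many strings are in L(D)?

6

The useful subgraph on states {s0, s4, s7, s8} is acyclic, so L(D) is finite; the longest accepting path visits 4 useful states, giving maximum string length 3.
Counting accepting paths from s4 by length: 1 of length 0, 2 of length 1, 1 of length 2, 2 of length 3. Total 6.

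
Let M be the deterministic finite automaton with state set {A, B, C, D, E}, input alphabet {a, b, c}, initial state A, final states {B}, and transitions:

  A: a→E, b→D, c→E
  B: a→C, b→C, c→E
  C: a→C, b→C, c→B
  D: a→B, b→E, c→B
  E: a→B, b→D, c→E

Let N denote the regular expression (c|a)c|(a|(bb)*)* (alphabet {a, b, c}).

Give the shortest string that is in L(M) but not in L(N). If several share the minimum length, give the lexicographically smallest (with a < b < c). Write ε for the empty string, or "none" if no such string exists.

The string ba is accepted by M but not by N.
No shorter string lies in the difference, and ba is the lexicographically first length-2 string in L(M) \ L(N).

ba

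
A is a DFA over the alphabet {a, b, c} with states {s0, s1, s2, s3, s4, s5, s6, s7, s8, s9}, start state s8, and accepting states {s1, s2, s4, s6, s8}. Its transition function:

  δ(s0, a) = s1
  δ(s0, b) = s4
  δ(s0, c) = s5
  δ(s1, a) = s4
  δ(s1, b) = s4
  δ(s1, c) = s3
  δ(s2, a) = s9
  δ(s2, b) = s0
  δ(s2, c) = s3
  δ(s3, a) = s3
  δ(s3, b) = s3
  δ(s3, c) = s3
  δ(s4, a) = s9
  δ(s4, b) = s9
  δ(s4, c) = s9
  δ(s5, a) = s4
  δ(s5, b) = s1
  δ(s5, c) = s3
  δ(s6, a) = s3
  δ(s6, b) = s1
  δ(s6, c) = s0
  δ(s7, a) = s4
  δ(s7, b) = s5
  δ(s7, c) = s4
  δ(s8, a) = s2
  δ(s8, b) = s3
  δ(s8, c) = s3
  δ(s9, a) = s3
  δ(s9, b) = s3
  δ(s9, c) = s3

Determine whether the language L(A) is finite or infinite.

The useful states (reachable from s8 and able to reach an accepting state) are {s0, s1, s2, s4, s5, s8}.
Restricted to these states the transition graph has no cycle, so every accepting path has bounded length and L is finite.

finite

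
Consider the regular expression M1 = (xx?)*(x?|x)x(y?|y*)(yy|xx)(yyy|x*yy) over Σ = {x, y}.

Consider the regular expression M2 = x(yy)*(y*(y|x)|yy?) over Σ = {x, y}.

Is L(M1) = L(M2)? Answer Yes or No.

The string xxxyy is accepted by M1 but rejected by M2.
So L(M1) ≠ L(M2).

No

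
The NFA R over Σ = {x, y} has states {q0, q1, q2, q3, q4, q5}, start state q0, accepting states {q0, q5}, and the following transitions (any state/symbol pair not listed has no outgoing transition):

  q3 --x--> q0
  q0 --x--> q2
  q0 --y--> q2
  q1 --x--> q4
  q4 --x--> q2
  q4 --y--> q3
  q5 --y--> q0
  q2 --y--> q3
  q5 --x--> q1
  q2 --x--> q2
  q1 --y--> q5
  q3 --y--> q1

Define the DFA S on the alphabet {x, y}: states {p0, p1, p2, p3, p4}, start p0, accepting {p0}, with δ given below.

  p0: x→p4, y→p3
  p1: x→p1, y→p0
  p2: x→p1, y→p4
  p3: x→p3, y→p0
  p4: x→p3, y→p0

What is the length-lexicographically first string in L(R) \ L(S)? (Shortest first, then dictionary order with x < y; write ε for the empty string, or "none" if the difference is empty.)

The string xyx is accepted by R but not by S.
No shorter string lies in the difference, and xyx is the lexicographically first length-3 string in L(R) \ L(S).

xyx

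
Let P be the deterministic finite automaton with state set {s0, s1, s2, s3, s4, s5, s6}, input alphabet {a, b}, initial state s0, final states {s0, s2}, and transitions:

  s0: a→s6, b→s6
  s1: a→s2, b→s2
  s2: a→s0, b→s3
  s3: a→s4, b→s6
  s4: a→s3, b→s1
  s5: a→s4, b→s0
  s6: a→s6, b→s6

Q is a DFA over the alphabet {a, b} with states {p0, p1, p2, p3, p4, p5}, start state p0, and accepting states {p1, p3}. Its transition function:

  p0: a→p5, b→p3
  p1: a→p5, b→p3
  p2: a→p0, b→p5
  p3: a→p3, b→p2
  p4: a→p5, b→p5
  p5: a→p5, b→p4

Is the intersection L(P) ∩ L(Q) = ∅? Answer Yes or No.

Yes

Exploring the product automaton P × Q from the start pair (s0, p0), following both machines on each input symbol, reaches 6 state pairs: (s0, p0), (s6, p5), (s6, p3), (s6, p4), (s6, p2), (s6, p0).
P accepts in {s0, s2} and Q accepts in {p1, p3}; no reachable pair has both components accepting, so no string drives both machines to acceptance simultaneously and L(P) ∩ L(Q) = ∅.
So no string is accepted by both, and the intersection is empty.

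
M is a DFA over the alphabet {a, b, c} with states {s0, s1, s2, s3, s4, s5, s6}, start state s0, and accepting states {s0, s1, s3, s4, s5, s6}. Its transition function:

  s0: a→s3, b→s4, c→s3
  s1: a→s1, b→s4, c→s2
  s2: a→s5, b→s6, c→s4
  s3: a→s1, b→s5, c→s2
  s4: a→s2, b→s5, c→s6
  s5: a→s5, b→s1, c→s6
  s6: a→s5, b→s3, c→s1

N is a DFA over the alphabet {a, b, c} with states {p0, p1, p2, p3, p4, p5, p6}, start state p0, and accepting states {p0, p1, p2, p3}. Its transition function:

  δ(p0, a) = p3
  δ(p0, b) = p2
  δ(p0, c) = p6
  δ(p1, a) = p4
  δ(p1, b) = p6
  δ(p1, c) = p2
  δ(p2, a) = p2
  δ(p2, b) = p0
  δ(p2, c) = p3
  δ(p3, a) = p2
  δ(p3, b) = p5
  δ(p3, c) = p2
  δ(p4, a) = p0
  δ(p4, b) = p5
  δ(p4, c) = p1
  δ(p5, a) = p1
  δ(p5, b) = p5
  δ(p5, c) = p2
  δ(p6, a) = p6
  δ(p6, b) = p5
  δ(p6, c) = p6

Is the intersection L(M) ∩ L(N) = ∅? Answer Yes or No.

No

The empty string ε is accepted by both M and N.
Hence L(M) ∩ L(N) ≠ ∅.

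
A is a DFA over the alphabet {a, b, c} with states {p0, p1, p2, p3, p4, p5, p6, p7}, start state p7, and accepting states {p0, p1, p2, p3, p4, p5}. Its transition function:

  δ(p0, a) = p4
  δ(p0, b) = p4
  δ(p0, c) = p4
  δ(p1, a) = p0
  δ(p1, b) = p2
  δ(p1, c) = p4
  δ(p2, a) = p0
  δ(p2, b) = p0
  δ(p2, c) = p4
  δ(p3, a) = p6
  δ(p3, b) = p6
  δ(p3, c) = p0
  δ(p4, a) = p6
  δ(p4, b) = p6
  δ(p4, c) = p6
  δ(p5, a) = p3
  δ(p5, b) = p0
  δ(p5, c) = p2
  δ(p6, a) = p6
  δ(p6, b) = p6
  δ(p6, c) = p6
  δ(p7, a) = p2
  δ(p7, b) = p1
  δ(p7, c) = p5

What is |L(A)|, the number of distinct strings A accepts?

The useful subgraph on states {p0, p1, p2, p3, p4, p5, p7} is acyclic, so L(A) is finite; the longest accepting path visits 5 useful states, giving maximum string length 4.
Counting accepting paths from p7 by length: 3 of length 1, 9 of length 2, 19 of length 3, 15 of length 4. Total 46.

46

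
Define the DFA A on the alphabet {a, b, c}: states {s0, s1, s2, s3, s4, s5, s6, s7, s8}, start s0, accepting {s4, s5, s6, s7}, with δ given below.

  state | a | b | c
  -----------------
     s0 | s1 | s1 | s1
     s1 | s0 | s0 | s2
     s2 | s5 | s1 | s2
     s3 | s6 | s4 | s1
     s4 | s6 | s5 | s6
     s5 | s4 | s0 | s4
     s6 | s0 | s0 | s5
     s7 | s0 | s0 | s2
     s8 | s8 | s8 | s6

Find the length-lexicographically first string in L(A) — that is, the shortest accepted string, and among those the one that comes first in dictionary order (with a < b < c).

A breadth-first search from s0 reaches an accepting state first via the path s0 → s1 → s2 → s5 on input aca.
No string of length < 3 is accepted (BFS exhausts all shorter strings without reaching an accepting state), and aca is the lexicographically least accepting string of length 3.

aca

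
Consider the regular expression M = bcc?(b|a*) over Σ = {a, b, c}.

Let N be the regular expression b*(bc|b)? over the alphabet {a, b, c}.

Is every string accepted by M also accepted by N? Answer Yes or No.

No

The string bca is in L(M) but not in L(N).
So L(M) ⊄ L(N).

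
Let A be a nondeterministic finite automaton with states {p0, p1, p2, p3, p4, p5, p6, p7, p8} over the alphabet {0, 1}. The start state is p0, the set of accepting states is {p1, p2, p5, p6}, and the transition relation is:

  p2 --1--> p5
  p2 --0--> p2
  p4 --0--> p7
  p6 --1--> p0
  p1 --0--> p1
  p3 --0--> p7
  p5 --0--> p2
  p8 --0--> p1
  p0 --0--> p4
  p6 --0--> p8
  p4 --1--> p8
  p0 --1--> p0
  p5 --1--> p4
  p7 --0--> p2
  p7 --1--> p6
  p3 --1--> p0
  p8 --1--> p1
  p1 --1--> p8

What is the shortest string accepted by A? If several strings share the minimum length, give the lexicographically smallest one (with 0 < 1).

A breadth-first search from p0 reaches an accepting state first via the path p0 → p4 → p7 → p2 on input 000.
No string of length < 3 is accepted (BFS exhausts all shorter strings without reaching an accepting state), and 000 is the lexicographically least accepting string of length 3.

000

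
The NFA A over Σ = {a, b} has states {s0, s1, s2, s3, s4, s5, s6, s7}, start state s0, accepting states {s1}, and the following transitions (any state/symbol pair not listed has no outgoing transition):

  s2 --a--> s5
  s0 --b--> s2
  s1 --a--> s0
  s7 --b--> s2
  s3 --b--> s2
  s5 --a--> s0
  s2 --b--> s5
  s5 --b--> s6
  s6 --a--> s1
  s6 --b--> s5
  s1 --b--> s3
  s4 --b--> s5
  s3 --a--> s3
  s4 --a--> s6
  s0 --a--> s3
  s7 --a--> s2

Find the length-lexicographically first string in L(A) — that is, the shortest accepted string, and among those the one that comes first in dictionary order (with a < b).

baba

A breadth-first search from s0 reaches an accepting state first via the path s0 → s2 → s5 → s6 → s1 on input baba.
No string of length < 4 is accepted (BFS exhausts all shorter strings without reaching an accepting state), and baba is the lexicographically least accepting string of length 4.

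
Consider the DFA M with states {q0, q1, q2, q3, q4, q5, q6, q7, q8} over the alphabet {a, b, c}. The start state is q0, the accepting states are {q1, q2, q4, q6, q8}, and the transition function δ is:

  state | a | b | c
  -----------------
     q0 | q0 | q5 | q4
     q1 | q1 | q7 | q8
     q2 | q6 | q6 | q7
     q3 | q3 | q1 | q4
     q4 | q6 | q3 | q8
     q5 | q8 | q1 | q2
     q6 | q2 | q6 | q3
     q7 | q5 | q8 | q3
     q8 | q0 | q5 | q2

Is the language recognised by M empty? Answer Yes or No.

No

The string c is accepted: the run q0 → q4 ends in the accepting state q4.
Since at least one string is accepted, L(M) is not empty.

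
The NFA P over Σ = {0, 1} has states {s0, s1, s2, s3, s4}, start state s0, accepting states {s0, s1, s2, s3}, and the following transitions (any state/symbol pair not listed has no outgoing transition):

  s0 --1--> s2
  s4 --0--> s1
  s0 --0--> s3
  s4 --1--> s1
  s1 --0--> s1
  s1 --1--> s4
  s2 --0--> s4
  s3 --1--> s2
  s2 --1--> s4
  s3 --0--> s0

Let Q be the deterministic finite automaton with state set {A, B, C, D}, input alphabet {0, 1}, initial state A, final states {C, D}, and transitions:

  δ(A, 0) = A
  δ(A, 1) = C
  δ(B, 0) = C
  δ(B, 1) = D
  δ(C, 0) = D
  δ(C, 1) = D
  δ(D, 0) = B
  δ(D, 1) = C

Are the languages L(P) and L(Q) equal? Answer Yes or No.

No

The empty string ε is accepted by P but rejected by Q.
So L(P) ≠ L(Q).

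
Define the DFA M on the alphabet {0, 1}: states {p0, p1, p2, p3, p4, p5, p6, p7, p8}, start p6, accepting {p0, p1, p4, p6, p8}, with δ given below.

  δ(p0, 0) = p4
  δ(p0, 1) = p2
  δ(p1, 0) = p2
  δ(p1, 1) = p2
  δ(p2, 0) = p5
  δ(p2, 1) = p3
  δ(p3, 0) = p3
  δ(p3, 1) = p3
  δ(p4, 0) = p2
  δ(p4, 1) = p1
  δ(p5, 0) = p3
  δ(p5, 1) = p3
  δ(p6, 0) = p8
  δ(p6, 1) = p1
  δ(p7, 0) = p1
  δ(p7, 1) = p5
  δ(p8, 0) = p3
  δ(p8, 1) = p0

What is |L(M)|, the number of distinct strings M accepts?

6

The useful subgraph on states {p0, p1, p4, p6, p8} is acyclic, so L(M) is finite; the longest accepting path visits 5 useful states, giving maximum string length 4.
Counting accepting paths from p6 by length: 1 of length 0, 2 of length 1, 1 of length 2, 1 of length 3, 1 of length 4. Total 6.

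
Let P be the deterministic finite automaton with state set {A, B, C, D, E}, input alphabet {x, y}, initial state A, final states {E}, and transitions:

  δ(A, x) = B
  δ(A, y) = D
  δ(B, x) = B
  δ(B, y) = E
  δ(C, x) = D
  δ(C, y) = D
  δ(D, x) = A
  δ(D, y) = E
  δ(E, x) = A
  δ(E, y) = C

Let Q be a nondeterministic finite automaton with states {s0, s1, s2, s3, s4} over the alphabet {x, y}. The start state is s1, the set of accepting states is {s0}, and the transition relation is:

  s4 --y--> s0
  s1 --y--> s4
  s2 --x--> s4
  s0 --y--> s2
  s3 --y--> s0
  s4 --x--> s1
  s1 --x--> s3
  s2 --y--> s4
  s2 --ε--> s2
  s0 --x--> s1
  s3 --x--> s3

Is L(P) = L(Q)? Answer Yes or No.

Yes

Exploring the product automaton P × Q from the start pair (A, s1), following both machines on each input symbol, reaches 5 state pairs: (A, s1), (B, s3), (D, s4), (E, s0), (C, s2).
P accepts in {E} and Q accepts in {s0}. In every reachable pair the two components are either both accepting — (E, s0) — or both non-accepting, so no string is accepted by exactly one of the machines: L(P) \ L(Q) and L(Q) \ L(P) are both empty.
Hence every string is accepted by P iff it is accepted by Q, and the two languages coincide.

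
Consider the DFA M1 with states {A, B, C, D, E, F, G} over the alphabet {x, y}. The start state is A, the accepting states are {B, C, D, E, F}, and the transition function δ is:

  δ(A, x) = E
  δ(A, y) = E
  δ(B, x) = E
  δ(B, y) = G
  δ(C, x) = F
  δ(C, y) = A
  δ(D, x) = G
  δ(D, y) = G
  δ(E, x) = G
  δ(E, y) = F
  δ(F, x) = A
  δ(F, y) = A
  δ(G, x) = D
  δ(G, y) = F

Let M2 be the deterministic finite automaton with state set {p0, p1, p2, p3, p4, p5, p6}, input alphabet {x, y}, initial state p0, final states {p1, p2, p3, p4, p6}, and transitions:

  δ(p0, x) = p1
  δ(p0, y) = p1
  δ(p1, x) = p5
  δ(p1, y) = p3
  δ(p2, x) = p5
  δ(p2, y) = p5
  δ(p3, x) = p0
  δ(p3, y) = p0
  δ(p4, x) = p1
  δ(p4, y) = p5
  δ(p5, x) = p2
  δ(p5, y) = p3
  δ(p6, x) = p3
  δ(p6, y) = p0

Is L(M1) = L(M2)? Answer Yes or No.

Exploring the product automaton M1 × M2 from the start pair (A, p0), following both machines on each input symbol, reaches 5 state pairs: (A, p0), (E, p1), (G, p5), (F, p3), (D, p2).
M1 accepts in {B, C, D, E, F} and M2 accepts in {p1, p2, p3, p4, p6}. In every reachable pair the two components are either both accepting — (E, p1), (F, p3), (D, p2) — or both non-accepting, so no string is accepted by exactly one of the machines: L(M1) \ L(M2) and L(M2) \ L(M1) are both empty.
Hence every string is accepted by M1 iff it is accepted by M2, and the two languages coincide.

Yes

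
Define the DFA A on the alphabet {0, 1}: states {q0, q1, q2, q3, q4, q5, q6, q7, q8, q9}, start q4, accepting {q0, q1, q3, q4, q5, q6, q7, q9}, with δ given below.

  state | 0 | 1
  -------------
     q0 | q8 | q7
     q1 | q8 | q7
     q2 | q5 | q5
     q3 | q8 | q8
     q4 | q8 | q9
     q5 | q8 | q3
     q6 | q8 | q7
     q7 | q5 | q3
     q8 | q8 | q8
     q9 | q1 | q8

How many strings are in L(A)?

7

The useful subgraph on states {q1, q3, q4, q5, q7, q9} is acyclic, so L(A) is finite; the longest accepting path visits 6 useful states, giving maximum string length 5.
Counting accepting paths from q4 by length: 1 of length 0, 1 of length 1, 1 of length 2, 1 of length 3, 2 of length 4, 1 of length 5. Total 7.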